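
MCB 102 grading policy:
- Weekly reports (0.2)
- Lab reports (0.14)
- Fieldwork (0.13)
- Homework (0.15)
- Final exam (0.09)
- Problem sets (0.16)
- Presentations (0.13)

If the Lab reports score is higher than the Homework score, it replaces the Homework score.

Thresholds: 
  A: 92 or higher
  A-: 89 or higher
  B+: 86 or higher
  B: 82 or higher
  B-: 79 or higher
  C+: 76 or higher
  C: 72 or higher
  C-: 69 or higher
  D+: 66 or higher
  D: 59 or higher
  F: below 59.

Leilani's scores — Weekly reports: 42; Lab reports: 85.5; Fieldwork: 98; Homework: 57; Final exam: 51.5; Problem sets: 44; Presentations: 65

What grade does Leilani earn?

Lab reports (85.5) > Homework (57), so Homework counts as 85.5.
Weighted total:
  Weekly reports 42 × 0.2 = 8.4
  Lab reports 85.5 × 0.14 = 11.97
  Fieldwork 98 × 0.13 = 12.74
  Homework 85.5 × 0.15 = 12.825
  Final exam 51.5 × 0.09 = 4.635
  Problem sets 44 × 0.16 = 7.04
  Presentations 65 × 0.13 = 8.45
Sum = 66.06
66.06 is ≥ 66 and < 69 → D+

D+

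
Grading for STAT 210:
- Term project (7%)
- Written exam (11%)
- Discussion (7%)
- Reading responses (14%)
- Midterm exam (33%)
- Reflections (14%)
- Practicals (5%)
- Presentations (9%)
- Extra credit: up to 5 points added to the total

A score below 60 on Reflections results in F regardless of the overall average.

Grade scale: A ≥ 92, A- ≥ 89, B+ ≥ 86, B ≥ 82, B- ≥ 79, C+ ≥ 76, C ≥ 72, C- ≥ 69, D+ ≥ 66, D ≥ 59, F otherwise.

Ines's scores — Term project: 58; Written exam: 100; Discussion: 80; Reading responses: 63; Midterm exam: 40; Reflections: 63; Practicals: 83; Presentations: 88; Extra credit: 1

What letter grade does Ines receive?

D

Reflections score 63 ≥ 60: minimum met.
Weighted total:
  Term project 58 × 0.07 = 4.06
  Written exam 100 × 0.11 = 11
  Discussion 80 × 0.07 = 5.6
  Reading responses 63 × 0.14 = 8.82
  Midterm exam 40 × 0.33 = 13.2
  Reflections 63 × 0.14 = 8.82
  Practicals 83 × 0.05 = 4.15
  Presentations 88 × 0.09 = 7.92
Sum = 63.57
Extra credit: 63.57 + 1 = 64.57
64.57 is ≥ 59 and < 66 → D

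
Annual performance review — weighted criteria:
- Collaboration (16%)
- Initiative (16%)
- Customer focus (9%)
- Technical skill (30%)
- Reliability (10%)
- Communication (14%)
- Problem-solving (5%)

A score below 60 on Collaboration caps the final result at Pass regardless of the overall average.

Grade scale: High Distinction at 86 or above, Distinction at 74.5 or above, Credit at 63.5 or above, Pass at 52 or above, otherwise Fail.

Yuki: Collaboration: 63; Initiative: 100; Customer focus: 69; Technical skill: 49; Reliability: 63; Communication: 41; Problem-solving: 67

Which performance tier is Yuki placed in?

Pass

Collaboration score 63 ≥ 60: minimum met.
Weighted total:
  Collaboration 63 × 0.16 = 10.08
  Initiative 100 × 0.16 = 16
  Customer focus 69 × 0.09 = 6.21
  Technical skill 49 × 0.3 = 14.7
  Reliability 63 × 0.1 = 6.3
  Communication 41 × 0.14 = 5.74
  Problem-solving 67 × 0.05 = 3.35
Sum = 62.38
62.38 is ≥ 52 and < 63.5 → Pass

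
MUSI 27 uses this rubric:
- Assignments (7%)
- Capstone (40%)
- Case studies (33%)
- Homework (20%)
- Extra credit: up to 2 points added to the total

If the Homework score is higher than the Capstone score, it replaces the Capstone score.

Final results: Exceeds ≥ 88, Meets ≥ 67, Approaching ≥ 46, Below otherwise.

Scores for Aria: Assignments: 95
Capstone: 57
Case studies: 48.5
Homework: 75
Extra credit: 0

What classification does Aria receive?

Homework (75) > Capstone (57), so Capstone counts as 75.
Weighted total:
  Assignments 95 × 0.07 = 6.65
  Capstone 75 × 0.4 = 30
  Case studies 48.5 × 0.33 = 16.005
  Homework 75 × 0.2 = 15
Sum = 67.655
Extra credit: 67.655 + 0 = 67.655
67.655 is ≥ 67 and < 88 → Meets

Meets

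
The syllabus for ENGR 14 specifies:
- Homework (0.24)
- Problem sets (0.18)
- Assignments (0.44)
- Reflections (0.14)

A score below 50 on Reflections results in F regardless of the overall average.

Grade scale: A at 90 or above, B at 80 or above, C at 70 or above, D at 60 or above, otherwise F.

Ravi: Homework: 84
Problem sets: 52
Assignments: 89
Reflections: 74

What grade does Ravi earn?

Reflections score 74 ≥ 50: minimum met.
Weighted total:
  Homework 84 × 0.24 = 20.16
  Problem sets 52 × 0.18 = 9.36
  Assignments 89 × 0.44 = 39.16
  Reflections 74 × 0.14 = 10.36
Sum = 79.04
79.04 is ≥ 70 and < 80 → C

C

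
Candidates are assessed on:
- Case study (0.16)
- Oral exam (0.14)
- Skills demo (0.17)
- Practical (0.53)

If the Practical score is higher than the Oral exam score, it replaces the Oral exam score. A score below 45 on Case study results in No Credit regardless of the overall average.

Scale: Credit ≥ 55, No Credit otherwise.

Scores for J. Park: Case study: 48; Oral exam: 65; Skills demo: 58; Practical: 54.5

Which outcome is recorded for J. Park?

Credit

Practical (54.5) ≤ Oral exam (65), so Oral exam stays at 65.
Case study score 48 ≥ 45: minimum met.
Weighted total:
  Case study 48 × 0.16 = 7.68
  Oral exam 65 × 0.14 = 9.1
  Skills demo 58 × 0.17 = 9.86
  Practical 54.5 × 0.53 = 28.885
Sum = 55.525
55.525 ≥ 55 → Credit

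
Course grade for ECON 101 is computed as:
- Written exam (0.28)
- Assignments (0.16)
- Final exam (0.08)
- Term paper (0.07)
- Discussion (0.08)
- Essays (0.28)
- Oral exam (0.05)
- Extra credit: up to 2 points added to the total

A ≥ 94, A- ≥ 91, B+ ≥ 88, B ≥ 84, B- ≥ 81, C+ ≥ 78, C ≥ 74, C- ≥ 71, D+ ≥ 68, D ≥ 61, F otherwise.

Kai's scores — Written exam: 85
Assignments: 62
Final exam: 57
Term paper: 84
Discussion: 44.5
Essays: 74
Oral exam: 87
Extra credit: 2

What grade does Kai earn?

C

Weighted total:
  Written exam 85 × 0.28 = 23.8
  Assignments 62 × 0.16 = 9.92
  Final exam 57 × 0.08 = 4.56
  Term paper 84 × 0.07 = 5.88
  Discussion 44.5 × 0.08 = 3.56
  Essays 74 × 0.28 = 20.72
  Oral exam 87 × 0.05 = 4.35
Sum = 72.79
Extra credit: 72.79 + 2 = 74.79
74.79 is ≥ 74 and < 78 → C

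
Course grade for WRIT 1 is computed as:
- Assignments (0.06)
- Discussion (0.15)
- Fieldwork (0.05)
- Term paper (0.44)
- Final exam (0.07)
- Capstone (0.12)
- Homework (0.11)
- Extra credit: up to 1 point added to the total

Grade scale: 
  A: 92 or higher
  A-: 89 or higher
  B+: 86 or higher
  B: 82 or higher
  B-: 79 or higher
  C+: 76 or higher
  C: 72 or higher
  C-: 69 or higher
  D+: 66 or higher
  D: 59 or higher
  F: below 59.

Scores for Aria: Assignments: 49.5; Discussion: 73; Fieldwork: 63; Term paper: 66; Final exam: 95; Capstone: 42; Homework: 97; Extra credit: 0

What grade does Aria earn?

D+

Weighted total:
  Assignments 49.5 × 0.06 = 2.97
  Discussion 73 × 0.15 = 10.95
  Fieldwork 63 × 0.05 = 3.15
  Term paper 66 × 0.44 = 29.04
  Final exam 95 × 0.07 = 6.65
  Capstone 42 × 0.12 = 5.04
  Homework 97 × 0.11 = 10.67
Sum = 68.47
Extra credit: 68.47 + 0 = 68.47
68.47 is ≥ 66 and < 69 → D+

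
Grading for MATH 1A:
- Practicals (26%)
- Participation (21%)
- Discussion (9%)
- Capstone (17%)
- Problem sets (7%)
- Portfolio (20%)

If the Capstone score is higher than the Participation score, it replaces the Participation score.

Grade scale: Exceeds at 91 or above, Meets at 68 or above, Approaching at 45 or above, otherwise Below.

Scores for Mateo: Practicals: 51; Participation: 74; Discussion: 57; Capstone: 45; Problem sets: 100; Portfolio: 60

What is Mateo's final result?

Capstone (45) ≤ Participation (74), so Participation stays at 74.
Weighted total:
  Practicals 51 × 0.26 = 13.26
  Participation 74 × 0.21 = 15.54
  Discussion 57 × 0.09 = 5.13
  Capstone 45 × 0.17 = 7.65
  Problem sets 100 × 0.07 = 7
  Portfolio 60 × 0.2 = 12
Sum = 60.58
60.58 is ≥ 45 and < 68 → Approaching

Approaching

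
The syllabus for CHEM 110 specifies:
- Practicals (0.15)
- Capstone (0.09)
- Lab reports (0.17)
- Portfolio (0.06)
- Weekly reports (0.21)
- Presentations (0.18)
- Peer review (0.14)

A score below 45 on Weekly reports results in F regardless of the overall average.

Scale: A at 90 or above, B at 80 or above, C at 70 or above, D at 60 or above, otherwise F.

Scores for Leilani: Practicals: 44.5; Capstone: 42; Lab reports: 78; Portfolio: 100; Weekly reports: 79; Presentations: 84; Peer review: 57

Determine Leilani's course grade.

Weekly reports score 79 ≥ 45: minimum met.
Weighted total:
  Practicals 44.5 × 0.15 = 6.675
  Capstone 42 × 0.09 = 3.78
  Lab reports 78 × 0.17 = 13.26
  Portfolio 100 × 0.06 = 6
  Weekly reports 79 × 0.21 = 16.59
  Presentations 84 × 0.18 = 15.12
  Peer review 57 × 0.14 = 7.98
Sum = 69.405
69.405 is ≥ 60 and < 70 → D

D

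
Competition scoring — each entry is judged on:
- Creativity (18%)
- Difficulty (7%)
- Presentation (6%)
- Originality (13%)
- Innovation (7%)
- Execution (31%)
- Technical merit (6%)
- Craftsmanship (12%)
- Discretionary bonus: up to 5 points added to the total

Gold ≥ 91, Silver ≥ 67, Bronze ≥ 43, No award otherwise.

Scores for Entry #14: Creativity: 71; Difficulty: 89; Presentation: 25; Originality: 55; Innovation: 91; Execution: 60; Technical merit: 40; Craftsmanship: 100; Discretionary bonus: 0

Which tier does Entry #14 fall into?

Weighted total:
  Creativity 71 × 0.18 = 12.78
  Difficulty 89 × 0.07 = 6.23
  Presentation 25 × 0.06 = 1.5
  Originality 55 × 0.13 = 7.15
  Innovation 91 × 0.07 = 6.37
  Execution 60 × 0.31 = 18.6
  Technical merit 40 × 0.06 = 2.4
  Craftsmanship 100 × 0.12 = 12
Sum = 67.03
Discretionary bonus: 67.03 + 0 = 67.03
67.03 is ≥ 67 and < 91 → Silver

Silver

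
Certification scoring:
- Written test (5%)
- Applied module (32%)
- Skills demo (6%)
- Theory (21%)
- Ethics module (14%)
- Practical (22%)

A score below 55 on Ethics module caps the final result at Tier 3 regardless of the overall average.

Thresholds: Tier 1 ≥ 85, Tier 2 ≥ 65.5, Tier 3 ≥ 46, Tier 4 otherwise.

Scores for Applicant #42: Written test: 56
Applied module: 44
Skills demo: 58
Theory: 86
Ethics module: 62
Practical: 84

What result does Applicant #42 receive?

Tier 2

Ethics module score 62 ≥ 55: minimum met.
Weighted total:
  Written test 56 × 0.05 = 2.8
  Applied module 44 × 0.32 = 14.08
  Skills demo 58 × 0.06 = 3.48
  Theory 86 × 0.21 = 18.06
  Ethics module 62 × 0.14 = 8.68
  Practical 84 × 0.22 = 18.48
Sum = 65.58
65.58 is ≥ 65.5 and < 85 → Tier 2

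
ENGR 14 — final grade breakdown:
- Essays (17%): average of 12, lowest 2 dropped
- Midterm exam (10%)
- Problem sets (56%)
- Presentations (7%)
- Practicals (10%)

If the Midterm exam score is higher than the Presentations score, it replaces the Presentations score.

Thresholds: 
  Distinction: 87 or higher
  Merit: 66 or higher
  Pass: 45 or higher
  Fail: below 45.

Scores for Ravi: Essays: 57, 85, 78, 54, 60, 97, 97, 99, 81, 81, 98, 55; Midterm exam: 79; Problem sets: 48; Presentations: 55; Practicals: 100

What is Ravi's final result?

Essays: drop 54, 55 → average of remaining 10 = 833/10 = 83.3
Midterm exam (79) > Presentations (55), so Presentations counts as 79.
Weighted total:
  Essays 83.3 × 0.17 = 14.161
  Midterm exam 79 × 0.1 = 7.9
  Problem sets 48 × 0.56 = 26.88
  Presentations 79 × 0.07 = 5.53
  Practicals 100 × 0.1 = 10
Sum = 64.471
64.471 is ≥ 45 and < 66 → Pass

Pass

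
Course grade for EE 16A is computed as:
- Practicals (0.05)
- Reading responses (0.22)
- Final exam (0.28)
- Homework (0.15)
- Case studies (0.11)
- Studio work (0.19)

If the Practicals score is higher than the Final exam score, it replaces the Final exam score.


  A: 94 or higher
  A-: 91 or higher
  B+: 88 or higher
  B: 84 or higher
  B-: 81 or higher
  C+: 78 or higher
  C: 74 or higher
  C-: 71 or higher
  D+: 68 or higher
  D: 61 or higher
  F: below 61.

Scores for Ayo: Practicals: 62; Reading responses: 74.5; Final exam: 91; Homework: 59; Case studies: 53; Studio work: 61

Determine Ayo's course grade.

C-

Practicals (62) ≤ Final exam (91), so Final exam stays at 91.
Weighted total:
  Practicals 62 × 0.05 = 3.1
  Reading responses 74.5 × 0.22 = 16.39
  Final exam 91 × 0.28 = 25.48
  Homework 59 × 0.15 = 8.85
  Case studies 53 × 0.11 = 5.83
  Studio work 61 × 0.19 = 11.59
Sum = 71.24
71.24 is ≥ 71 and < 74 → C-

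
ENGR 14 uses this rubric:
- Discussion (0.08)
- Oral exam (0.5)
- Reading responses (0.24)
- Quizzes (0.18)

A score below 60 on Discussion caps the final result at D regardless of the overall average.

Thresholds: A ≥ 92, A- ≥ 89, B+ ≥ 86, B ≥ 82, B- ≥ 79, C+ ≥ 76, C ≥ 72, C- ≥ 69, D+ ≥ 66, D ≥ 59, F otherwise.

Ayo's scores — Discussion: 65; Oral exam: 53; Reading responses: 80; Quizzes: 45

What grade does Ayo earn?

D

Discussion score 65 ≥ 60: minimum met.
Weighted total:
  Discussion 65 × 0.08 = 5.2
  Oral exam 53 × 0.5 = 26.5
  Reading responses 80 × 0.24 = 19.2
  Quizzes 45 × 0.18 = 8.1
Sum = 59
59 is ≥ 59 and < 66 → D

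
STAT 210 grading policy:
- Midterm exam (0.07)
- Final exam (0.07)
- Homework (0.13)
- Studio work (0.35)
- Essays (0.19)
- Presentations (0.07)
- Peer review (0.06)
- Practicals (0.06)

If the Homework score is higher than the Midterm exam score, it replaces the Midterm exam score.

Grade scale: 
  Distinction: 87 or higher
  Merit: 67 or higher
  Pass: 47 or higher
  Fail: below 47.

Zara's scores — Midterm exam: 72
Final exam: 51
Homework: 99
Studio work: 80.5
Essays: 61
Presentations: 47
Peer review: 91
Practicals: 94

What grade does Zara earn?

Homework (99) > Midterm exam (72), so Midterm exam counts as 99.
Weighted total:
  Midterm exam 99 × 0.07 = 6.93
  Final exam 51 × 0.07 = 3.57
  Homework 99 × 0.13 = 12.87
  Studio work 80.5 × 0.35 = 28.175
  Essays 61 × 0.19 = 11.59
  Presentations 47 × 0.07 = 3.29
  Peer review 91 × 0.06 = 5.46
  Practicals 94 × 0.06 = 5.64
Sum = 77.525
77.525 is ≥ 67 and < 87 → Merit

Merit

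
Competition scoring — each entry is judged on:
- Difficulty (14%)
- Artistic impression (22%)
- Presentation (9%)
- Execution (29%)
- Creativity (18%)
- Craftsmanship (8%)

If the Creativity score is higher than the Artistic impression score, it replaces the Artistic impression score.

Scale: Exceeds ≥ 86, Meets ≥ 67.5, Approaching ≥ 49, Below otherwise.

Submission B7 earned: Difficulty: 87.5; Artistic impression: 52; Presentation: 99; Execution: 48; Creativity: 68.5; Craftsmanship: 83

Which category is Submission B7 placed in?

Meets

Creativity (68.5) > Artistic impression (52), so Artistic impression counts as 68.5.
Weighted total:
  Difficulty 87.5 × 0.14 = 12.25
  Artistic impression 68.5 × 0.22 = 15.07
  Presentation 99 × 0.09 = 8.91
  Execution 48 × 0.29 = 13.92
  Creativity 68.5 × 0.18 = 12.33
  Craftsmanship 83 × 0.08 = 6.64
Sum = 69.12
69.12 is ≥ 67.5 and < 86 → Meets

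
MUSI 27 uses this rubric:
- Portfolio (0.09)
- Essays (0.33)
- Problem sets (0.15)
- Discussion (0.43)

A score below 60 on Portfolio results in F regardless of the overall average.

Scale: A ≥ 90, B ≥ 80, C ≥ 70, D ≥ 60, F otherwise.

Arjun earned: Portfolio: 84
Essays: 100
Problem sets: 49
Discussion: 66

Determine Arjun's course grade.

C

Portfolio score 84 ≥ 60: minimum met.
Weighted total:
  Portfolio 84 × 0.09 = 7.56
  Essays 100 × 0.33 = 33
  Problem sets 49 × 0.15 = 7.35
  Discussion 66 × 0.43 = 28.38
Sum = 76.29
76.29 is ≥ 70 and < 80 → C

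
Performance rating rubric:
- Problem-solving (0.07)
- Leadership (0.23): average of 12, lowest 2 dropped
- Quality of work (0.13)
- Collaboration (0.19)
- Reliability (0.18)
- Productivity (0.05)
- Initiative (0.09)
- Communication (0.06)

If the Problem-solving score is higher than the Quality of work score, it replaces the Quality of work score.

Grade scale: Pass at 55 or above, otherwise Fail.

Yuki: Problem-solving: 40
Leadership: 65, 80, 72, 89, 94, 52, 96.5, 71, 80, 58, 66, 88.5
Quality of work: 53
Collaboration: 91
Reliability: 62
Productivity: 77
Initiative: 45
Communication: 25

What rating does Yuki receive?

Leadership: drop 52, 58 → average of remaining 10 = 802/10 = 80.2
Problem-solving (40) ≤ Quality of work (53), so Quality of work stays at 53.
Weighted total:
  Problem-solving 40 × 0.07 = 2.8
  Leadership 80.2 × 0.23 = 18.446
  Quality of work 53 × 0.13 = 6.89
  Collaboration 91 × 0.19 = 17.29
  Reliability 62 × 0.18 = 11.16
  Productivity 77 × 0.05 = 3.85
  Initiative 45 × 0.09 = 4.05
  Communication 25 × 0.06 = 1.5
Sum = 65.986
65.986 ≥ 55 → Pass

Pass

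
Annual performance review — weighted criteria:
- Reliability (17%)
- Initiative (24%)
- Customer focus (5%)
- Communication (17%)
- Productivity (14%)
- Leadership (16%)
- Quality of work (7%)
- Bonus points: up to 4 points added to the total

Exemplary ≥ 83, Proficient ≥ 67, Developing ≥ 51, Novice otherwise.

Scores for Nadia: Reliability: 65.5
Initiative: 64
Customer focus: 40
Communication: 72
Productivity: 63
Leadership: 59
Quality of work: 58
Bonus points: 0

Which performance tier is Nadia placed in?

Weighted total:
  Reliability 65.5 × 0.17 = 11.135
  Initiative 64 × 0.24 = 15.36
  Customer focus 40 × 0.05 = 2
  Communication 72 × 0.17 = 12.24
  Productivity 63 × 0.14 = 8.82
  Leadership 59 × 0.16 = 9.44
  Quality of work 58 × 0.07 = 4.06
Sum = 63.055
Bonus points: 63.055 + 0 = 63.055
63.055 is ≥ 51 and < 67 → Developing

Developing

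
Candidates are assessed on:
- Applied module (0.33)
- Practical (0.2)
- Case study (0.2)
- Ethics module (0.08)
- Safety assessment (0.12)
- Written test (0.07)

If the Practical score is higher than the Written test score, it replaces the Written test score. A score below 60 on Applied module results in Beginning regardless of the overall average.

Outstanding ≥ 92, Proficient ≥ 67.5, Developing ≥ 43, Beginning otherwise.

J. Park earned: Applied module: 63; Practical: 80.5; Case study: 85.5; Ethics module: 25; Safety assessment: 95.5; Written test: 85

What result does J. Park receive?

Practical (80.5) ≤ Written test (85), so Written test stays at 85.
Applied module score 63 ≥ 60: minimum met.
Weighted total:
  Applied module 63 × 0.33 = 20.79
  Practical 80.5 × 0.2 = 16.1
  Case study 85.5 × 0.2 = 17.1
  Ethics module 25 × 0.08 = 2
  Safety assessment 95.5 × 0.12 = 11.46
  Written test 85 × 0.07 = 5.95
Sum = 73.4
73.4 is ≥ 67.5 and < 92 → Proficient

Proficient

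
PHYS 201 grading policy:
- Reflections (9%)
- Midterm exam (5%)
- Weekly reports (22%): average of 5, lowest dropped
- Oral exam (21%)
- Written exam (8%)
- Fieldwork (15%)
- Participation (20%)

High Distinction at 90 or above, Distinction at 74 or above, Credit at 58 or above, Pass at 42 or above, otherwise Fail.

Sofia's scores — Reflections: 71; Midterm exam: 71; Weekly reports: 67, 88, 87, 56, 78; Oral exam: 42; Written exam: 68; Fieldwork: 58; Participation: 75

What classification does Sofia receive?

Weekly reports: drop 56 → average of remaining 4 = 320/4 = 80
Weighted total:
  Reflections 71 × 0.09 = 6.39
  Midterm exam 71 × 0.05 = 3.55
  Weekly reports 80 × 0.22 = 17.6
  Oral exam 42 × 0.21 = 8.82
  Written exam 68 × 0.08 = 5.44
  Fieldwork 58 × 0.15 = 8.7
  Participation 75 × 0.2 = 15
Sum = 65.5
65.5 is ≥ 58 and < 74 → Credit

Credit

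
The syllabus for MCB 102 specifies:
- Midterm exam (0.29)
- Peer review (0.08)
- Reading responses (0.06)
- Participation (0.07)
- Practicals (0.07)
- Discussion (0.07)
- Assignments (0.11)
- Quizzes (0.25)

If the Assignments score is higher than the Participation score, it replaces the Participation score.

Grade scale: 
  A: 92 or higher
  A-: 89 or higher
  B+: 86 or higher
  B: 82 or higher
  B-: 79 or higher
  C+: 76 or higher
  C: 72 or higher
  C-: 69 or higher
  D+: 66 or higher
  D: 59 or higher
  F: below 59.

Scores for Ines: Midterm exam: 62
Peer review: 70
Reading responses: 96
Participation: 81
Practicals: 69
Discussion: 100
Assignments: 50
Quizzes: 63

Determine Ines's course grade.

D+

Assignments (50) ≤ Participation (81), so Participation stays at 81.
Weighted total:
  Midterm exam 62 × 0.29 = 17.98
  Peer review 70 × 0.08 = 5.6
  Reading responses 96 × 0.06 = 5.76
  Participation 81 × 0.07 = 5.67
  Practicals 69 × 0.07 = 4.83
  Discussion 100 × 0.07 = 7
  Assignments 50 × 0.11 = 5.5
  Quizzes 63 × 0.25 = 15.75
Sum = 68.09
68.09 is ≥ 66 and < 69 → D+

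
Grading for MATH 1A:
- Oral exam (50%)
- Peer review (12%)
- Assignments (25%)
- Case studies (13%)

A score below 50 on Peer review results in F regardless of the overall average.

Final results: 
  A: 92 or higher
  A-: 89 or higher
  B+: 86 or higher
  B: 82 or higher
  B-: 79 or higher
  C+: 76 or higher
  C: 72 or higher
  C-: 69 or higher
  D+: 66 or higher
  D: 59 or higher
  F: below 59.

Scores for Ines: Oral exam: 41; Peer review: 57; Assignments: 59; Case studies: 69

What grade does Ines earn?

Peer review score 57 ≥ 50: minimum met.
Weighted total:
  Oral exam 41 × 0.5 = 20.5
  Peer review 57 × 0.12 = 6.84
  Assignments 59 × 0.25 = 14.75
  Case studies 69 × 0.13 = 8.97
Sum = 51.06
51.06 < 59 → F

F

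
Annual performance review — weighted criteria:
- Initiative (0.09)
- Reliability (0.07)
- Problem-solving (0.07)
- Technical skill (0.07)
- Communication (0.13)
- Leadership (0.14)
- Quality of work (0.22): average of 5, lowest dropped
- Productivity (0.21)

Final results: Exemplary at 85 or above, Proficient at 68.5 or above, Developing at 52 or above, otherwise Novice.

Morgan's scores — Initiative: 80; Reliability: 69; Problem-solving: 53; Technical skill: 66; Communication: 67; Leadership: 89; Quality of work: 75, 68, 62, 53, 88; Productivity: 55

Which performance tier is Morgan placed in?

Quality of work: drop 53 → average of remaining 4 = 293/4 = 73.25
Weighted total:
  Initiative 80 × 0.09 = 7.2
  Reliability 69 × 0.07 = 4.83
  Problem-solving 53 × 0.07 = 3.71
  Technical skill 66 × 0.07 = 4.62
  Communication 67 × 0.13 = 8.71
  Leadership 89 × 0.14 = 12.46
  Quality of work 73.25 × 0.22 = 16.115
  Productivity 55 × 0.21 = 11.55
Sum = 69.195
69.195 is ≥ 68.5 and < 85 → Proficient

Proficient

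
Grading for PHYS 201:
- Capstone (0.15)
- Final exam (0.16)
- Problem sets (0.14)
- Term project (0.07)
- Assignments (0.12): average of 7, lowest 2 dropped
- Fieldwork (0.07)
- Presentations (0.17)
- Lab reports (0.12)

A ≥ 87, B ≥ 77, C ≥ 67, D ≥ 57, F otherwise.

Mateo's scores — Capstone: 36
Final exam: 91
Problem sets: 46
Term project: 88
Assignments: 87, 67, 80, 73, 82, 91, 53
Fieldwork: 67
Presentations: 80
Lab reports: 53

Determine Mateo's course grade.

C

Assignments: drop 53, 67 → average of remaining 5 = 413/5 = 82.6
Weighted total:
  Capstone 36 × 0.15 = 5.4
  Final exam 91 × 0.16 = 14.56
  Problem sets 46 × 0.14 = 6.44
  Term project 88 × 0.07 = 6.16
  Assignments 82.6 × 0.12 = 9.912
  Fieldwork 67 × 0.07 = 4.69
  Presentations 80 × 0.17 = 13.6
  Lab reports 53 × 0.12 = 6.36
Sum = 67.122
67.122 is ≥ 67 and < 77 → C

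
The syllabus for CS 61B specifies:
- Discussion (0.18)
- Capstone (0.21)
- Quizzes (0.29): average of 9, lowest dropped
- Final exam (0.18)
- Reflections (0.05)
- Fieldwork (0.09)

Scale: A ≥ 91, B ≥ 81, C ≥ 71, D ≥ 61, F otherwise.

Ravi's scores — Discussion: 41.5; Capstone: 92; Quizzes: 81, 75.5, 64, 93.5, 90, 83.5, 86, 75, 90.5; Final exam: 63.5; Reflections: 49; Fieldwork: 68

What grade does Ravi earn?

C

Quizzes: drop 64 → average of remaining 8 = 675/8 = 84.375
Weighted total:
  Discussion 41.5 × 0.18 = 7.47
  Capstone 92 × 0.21 = 19.32
  Quizzes 84.375 × 0.29 = 24.46875
  Final exam 63.5 × 0.18 = 11.43
  Reflections 49 × 0.05 = 2.45
  Fieldwork 68 × 0.09 = 6.12
Sum = 71.25875
71.25875 is ≥ 71 and < 81 → C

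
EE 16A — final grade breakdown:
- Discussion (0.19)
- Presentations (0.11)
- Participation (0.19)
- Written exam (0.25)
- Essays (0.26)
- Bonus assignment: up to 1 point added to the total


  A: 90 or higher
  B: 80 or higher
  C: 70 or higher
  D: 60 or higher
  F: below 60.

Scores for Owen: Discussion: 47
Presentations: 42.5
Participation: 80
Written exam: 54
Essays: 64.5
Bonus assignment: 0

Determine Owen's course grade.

F

Weighted total:
  Discussion 47 × 0.19 = 8.93
  Presentations 42.5 × 0.11 = 4.675
  Participation 80 × 0.19 = 15.2
  Written exam 54 × 0.25 = 13.5
  Essays 64.5 × 0.26 = 16.77
Sum = 59.075
Bonus assignment: 59.075 + 0 = 59.075
59.075 < 60 → F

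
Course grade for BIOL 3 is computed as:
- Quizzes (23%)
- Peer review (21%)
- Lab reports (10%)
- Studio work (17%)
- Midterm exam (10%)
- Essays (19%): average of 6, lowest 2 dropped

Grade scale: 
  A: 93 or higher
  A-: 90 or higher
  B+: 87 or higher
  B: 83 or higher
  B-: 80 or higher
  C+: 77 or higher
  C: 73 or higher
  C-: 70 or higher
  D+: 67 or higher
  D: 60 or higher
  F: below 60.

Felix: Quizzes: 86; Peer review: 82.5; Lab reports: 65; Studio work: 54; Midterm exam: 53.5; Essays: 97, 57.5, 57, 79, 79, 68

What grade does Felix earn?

Essays: drop 57, 57.5 → average of remaining 4 = 323/4 = 80.75
Weighted total:
  Quizzes 86 × 0.23 = 19.78
  Peer review 82.5 × 0.21 = 17.325
  Lab reports 65 × 0.1 = 6.5
  Studio work 54 × 0.17 = 9.18
  Midterm exam 53.5 × 0.1 = 5.35
  Essays 80.75 × 0.19 = 15.3425
Sum = 73.4775
73.4775 is ≥ 73 and < 77 → C

C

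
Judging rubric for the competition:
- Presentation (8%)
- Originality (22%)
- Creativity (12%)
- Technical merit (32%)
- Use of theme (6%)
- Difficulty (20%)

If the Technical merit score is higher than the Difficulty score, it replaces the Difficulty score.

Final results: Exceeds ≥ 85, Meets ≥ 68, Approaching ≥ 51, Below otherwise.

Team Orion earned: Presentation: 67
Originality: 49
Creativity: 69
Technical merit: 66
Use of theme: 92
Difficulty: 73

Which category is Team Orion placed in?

Approaching

Technical merit (66) ≤ Difficulty (73), so Difficulty stays at 73.
Weighted total:
  Presentation 67 × 0.08 = 5.36
  Originality 49 × 0.22 = 10.78
  Creativity 69 × 0.12 = 8.28
  Technical merit 66 × 0.32 = 21.12
  Use of theme 92 × 0.06 = 5.52
  Difficulty 73 × 0.2 = 14.6
Sum = 65.66
65.66 is ≥ 51 and < 68 → Approaching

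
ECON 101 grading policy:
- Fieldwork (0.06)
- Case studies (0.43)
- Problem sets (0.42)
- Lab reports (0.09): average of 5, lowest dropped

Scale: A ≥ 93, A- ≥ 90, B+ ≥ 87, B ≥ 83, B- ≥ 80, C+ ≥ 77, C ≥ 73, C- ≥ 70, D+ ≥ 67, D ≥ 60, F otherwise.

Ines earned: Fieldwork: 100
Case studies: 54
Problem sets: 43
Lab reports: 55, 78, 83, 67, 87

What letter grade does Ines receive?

F

Lab reports: drop 55 → average of remaining 4 = 315/4 = 78.75
Weighted total:
  Fieldwork 100 × 0.06 = 6
  Case studies 54 × 0.43 = 23.22
  Problem sets 43 × 0.42 = 18.06
  Lab reports 78.75 × 0.09 = 7.0875
Sum = 54.3675
54.3675 < 60 → F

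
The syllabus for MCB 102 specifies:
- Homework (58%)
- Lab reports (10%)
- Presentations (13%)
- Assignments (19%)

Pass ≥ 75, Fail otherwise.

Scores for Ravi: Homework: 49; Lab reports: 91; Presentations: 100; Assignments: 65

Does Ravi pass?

Weighted total:
  Homework 49 × 0.58 = 28.42
  Lab reports 91 × 0.1 = 9.1
  Presentations 100 × 0.13 = 13
  Assignments 65 × 0.19 = 12.35
Sum = 62.87
62.87 < 75 → Fail

Fail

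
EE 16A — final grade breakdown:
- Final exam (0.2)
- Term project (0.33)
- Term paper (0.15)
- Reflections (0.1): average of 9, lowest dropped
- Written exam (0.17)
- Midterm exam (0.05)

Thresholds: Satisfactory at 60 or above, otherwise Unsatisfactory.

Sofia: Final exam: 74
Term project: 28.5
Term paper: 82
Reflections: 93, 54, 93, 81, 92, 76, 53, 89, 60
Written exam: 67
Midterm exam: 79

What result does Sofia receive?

Unsatisfactory

Reflections: drop 53 → average of remaining 8 = 638/8 = 79.75
Weighted total:
  Final exam 74 × 0.2 = 14.8
  Term project 28.5 × 0.33 = 9.405
  Term paper 82 × 0.15 = 12.3
  Reflections 79.75 × 0.1 = 7.975
  Written exam 67 × 0.17 = 11.39
  Midterm exam 79 × 0.05 = 3.95
Sum = 59.82
59.82 < 60 → Unsatisfactory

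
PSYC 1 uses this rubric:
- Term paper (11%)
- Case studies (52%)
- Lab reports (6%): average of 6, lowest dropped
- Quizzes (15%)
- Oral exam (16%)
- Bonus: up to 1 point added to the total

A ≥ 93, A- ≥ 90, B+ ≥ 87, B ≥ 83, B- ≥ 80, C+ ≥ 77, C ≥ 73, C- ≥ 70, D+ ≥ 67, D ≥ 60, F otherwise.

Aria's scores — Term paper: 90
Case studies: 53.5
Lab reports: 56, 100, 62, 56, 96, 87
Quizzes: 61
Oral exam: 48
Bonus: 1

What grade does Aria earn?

Lab reports: drop 56 → average of remaining 5 = 401/5 = 80.2
Weighted total:
  Term paper 90 × 0.11 = 9.9
  Case studies 53.5 × 0.52 = 27.82
  Lab reports 80.2 × 0.06 = 4.812
  Quizzes 61 × 0.15 = 9.15
  Oral exam 48 × 0.16 = 7.68
Sum = 59.362
Bonus: 59.362 + 1 = 60.362
60.362 is ≥ 60 and < 67 → D

D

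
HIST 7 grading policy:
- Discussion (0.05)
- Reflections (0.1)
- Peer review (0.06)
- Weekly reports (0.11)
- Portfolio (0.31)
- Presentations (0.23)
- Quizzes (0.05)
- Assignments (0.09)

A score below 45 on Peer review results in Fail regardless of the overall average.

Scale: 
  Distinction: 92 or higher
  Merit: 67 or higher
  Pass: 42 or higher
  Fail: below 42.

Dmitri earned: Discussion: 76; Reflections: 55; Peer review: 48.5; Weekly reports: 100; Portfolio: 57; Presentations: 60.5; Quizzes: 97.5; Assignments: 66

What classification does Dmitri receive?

Pass

Peer review score 48.5 ≥ 45: minimum met.
Weighted total:
  Discussion 76 × 0.05 = 3.8
  Reflections 55 × 0.1 = 5.5
  Peer review 48.5 × 0.06 = 2.91
  Weekly reports 100 × 0.11 = 11
  Portfolio 57 × 0.31 = 17.67
  Presentations 60.5 × 0.23 = 13.915
  Quizzes 97.5 × 0.05 = 4.875
  Assignments 66 × 0.09 = 5.94
Sum = 65.61
65.61 is ≥ 42 and < 67 → Pass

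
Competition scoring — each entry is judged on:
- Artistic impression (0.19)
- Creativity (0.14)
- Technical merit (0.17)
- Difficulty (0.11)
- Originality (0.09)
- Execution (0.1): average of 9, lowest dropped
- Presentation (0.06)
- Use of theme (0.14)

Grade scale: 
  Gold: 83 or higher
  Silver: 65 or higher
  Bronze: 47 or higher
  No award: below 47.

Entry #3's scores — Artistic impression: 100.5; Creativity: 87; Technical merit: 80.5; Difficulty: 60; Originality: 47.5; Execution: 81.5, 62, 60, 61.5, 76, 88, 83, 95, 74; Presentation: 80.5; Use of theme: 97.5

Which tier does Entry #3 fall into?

Execution: drop 60 → average of remaining 8 = 621/8 = 77.625
Weighted total:
  Artistic impression 100.5 × 0.19 = 19.095
  Creativity 87 × 0.14 = 12.18
  Technical merit 80.5 × 0.17 = 13.685
  Difficulty 60 × 0.11 = 6.6
  Originality 47.5 × 0.09 = 4.275
  Execution 77.625 × 0.1 = 7.7625
  Presentation 80.5 × 0.06 = 4.83
  Use of theme 97.5 × 0.14 = 13.65
Sum = 82.0775
82.0775 is ≥ 65 and < 83 → Silver

Silver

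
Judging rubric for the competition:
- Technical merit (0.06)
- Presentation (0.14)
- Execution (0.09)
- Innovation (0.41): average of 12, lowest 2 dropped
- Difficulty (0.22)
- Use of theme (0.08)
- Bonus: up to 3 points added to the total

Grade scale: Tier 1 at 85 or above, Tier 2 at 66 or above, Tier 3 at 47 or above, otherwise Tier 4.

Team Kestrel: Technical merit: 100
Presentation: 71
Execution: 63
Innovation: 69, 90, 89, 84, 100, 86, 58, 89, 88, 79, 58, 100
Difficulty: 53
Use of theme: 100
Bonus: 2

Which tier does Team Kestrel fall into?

Tier 2

Innovation: drop 58, 58 → average of remaining 10 = 874/10 = 87.4
Weighted total:
  Technical merit 100 × 0.06 = 6
  Presentation 71 × 0.14 = 9.94
  Execution 63 × 0.09 = 5.67
  Innovation 87.4 × 0.41 = 35.834
  Difficulty 53 × 0.22 = 11.66
  Use of theme 100 × 0.08 = 8
Sum = 77.104
Bonus: 77.104 + 2 = 79.104
79.104 is ≥ 66 and < 85 → Tier 2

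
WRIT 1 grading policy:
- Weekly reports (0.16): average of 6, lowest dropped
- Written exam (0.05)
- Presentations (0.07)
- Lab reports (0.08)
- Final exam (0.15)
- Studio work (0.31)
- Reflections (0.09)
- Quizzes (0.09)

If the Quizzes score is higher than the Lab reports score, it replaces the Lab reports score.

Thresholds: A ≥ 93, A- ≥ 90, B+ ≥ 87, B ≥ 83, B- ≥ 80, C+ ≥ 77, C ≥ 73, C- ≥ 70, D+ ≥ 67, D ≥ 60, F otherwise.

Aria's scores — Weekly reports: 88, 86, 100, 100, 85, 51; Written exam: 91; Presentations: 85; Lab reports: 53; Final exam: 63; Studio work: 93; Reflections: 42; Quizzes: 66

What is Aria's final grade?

C+

Weekly reports: drop 51 → average of remaining 5 = 459/5 = 91.8
Quizzes (66) > Lab reports (53), so Lab reports counts as 66.
Weighted total:
  Weekly reports 91.8 × 0.16 = 14.688
  Written exam 91 × 0.05 = 4.55
  Presentations 85 × 0.07 = 5.95
  Lab reports 66 × 0.08 = 5.28
  Final exam 63 × 0.15 = 9.45
  Studio work 93 × 0.31 = 28.83
  Reflections 42 × 0.09 = 3.78
  Quizzes 66 × 0.09 = 5.94
Sum = 78.468
78.468 is ≥ 77 and < 80 → C+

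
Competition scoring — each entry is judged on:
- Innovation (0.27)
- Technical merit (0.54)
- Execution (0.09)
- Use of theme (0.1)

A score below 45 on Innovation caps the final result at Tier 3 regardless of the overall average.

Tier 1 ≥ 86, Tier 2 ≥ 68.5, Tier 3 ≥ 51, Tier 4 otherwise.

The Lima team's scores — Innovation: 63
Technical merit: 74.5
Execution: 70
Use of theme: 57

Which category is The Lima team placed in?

Tier 2

Innovation score 63 ≥ 45: minimum met.
Weighted total:
  Innovation 63 × 0.27 = 17.01
  Technical merit 74.5 × 0.54 = 40.23
  Execution 70 × 0.09 = 6.3
  Use of theme 57 × 0.1 = 5.7
Sum = 69.24
69.24 is ≥ 68.5 and < 86 → Tier 2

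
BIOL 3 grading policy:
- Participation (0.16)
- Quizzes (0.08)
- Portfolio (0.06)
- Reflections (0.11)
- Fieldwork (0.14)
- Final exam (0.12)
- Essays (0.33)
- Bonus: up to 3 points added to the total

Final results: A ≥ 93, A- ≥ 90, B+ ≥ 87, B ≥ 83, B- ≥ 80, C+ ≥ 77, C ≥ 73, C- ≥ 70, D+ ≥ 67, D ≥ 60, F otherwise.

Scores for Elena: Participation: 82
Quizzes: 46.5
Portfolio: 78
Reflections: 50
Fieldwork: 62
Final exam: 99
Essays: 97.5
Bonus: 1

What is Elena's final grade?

B-

Weighted total:
  Participation 82 × 0.16 = 13.12
  Quizzes 46.5 × 0.08 = 3.72
  Portfolio 78 × 0.06 = 4.68
  Reflections 50 × 0.11 = 5.5
  Fieldwork 62 × 0.14 = 8.68
  Final exam 99 × 0.12 = 11.88
  Essays 97.5 × 0.33 = 32.175
Sum = 79.755
Bonus: 79.755 + 1 = 80.755
80.755 is ≥ 80 and < 83 → B-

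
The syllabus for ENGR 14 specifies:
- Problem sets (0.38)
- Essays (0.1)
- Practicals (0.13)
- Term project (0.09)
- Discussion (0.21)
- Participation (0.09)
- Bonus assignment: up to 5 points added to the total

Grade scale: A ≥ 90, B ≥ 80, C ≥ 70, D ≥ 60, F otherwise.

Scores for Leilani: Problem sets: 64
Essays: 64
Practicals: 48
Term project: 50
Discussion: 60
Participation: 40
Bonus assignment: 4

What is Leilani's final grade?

Weighted total:
  Problem sets 64 × 0.38 = 24.32
  Essays 64 × 0.1 = 6.4
  Practicals 48 × 0.13 = 6.24
  Term project 50 × 0.09 = 4.5
  Discussion 60 × 0.21 = 12.6
  Participation 40 × 0.09 = 3.6
Sum = 57.66
Bonus assignment: 57.66 + 4 = 61.66
61.66 is ≥ 60 and < 70 → D

D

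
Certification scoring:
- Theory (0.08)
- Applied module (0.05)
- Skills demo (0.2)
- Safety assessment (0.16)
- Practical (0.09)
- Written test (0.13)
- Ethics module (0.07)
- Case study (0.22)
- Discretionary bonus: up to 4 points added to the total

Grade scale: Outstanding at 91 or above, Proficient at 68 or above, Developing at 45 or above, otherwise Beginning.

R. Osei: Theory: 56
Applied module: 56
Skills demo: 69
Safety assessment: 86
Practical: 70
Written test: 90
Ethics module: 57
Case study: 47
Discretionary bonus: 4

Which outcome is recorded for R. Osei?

Proficient

Weighted total:
  Theory 56 × 0.08 = 4.48
  Applied module 56 × 0.05 = 2.8
  Skills demo 69 × 0.2 = 13.8
  Safety assessment 86 × 0.16 = 13.76
  Practical 70 × 0.09 = 6.3
  Written test 90 × 0.13 = 11.7
  Ethics module 57 × 0.07 = 3.99
  Case study 47 × 0.22 = 10.34
Sum = 67.17
Discretionary bonus: 67.17 + 4 = 71.17
71.17 is ≥ 68 and < 91 → Proficient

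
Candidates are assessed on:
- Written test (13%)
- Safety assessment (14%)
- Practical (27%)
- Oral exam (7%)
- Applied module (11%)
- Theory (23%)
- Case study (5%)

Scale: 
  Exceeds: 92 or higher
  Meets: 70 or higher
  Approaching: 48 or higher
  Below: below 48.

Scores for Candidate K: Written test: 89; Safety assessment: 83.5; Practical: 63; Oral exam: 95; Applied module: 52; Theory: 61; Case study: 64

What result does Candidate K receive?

Approaching

Weighted total:
  Written test 89 × 0.13 = 11.57
  Safety assessment 83.5 × 0.14 = 11.69
  Practical 63 × 0.27 = 17.01
  Oral exam 95 × 0.07 = 6.65
  Applied module 52 × 0.11 = 5.72
  Theory 61 × 0.23 = 14.03
  Case study 64 × 0.05 = 3.2
Sum = 69.87
69.87 is ≥ 48 and < 70 → Approaching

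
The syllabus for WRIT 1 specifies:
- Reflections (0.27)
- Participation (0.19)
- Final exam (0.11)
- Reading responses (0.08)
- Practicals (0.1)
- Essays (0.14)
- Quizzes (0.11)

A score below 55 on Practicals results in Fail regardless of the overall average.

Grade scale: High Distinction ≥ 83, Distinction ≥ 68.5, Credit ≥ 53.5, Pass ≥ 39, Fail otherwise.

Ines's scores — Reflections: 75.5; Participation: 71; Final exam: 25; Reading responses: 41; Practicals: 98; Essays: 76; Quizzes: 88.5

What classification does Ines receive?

Practicals score 98 ≥ 55: minimum met.
Weighted total:
  Reflections 75.5 × 0.27 = 20.385
  Participation 71 × 0.19 = 13.49
  Final exam 25 × 0.11 = 2.75
  Reading responses 41 × 0.08 = 3.28
  Practicals 98 × 0.1 = 9.8
  Essays 76 × 0.14 = 10.64
  Quizzes 88.5 × 0.11 = 9.735
Sum = 70.08
70.08 is ≥ 68.5 and < 83 → Distinction

Distinction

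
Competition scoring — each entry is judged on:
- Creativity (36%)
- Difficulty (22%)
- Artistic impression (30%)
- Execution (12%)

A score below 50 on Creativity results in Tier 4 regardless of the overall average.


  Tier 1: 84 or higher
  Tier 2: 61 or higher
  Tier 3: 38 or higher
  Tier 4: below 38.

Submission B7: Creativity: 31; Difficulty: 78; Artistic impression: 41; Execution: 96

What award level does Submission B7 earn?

Tier 4

Creativity score 31 < 50: minimum not met.
Weighted total:
  Creativity 31 × 0.36 = 11.16
  Difficulty 78 × 0.22 = 17.16
  Artistic impression 41 × 0.3 = 12.3
  Execution 96 × 0.12 = 11.52
Sum = 52.14
Because the Creativity minimum was not met, the result is Tier 4.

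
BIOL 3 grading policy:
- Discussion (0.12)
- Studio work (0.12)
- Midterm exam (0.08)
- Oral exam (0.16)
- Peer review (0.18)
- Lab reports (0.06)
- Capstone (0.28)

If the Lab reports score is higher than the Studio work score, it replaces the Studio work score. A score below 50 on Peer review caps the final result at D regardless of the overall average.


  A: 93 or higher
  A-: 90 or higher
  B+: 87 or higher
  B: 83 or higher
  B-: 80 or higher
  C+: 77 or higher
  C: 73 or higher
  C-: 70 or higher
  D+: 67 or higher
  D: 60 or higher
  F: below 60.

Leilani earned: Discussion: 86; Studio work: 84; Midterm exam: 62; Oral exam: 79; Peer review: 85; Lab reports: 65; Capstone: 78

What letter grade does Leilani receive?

C+

Lab reports (65) ≤ Studio work (84), so Studio work stays at 84.
Peer review score 85 ≥ 50: minimum met.
Weighted total:
  Discussion 86 × 0.12 = 10.32
  Studio work 84 × 0.12 = 10.08
  Midterm exam 62 × 0.08 = 4.96
  Oral exam 79 × 0.16 = 12.64
  Peer review 85 × 0.18 = 15.3
  Lab reports 65 × 0.06 = 3.9
  Capstone 78 × 0.28 = 21.84
Sum = 79.04
79.04 is ≥ 77 and < 80 → C+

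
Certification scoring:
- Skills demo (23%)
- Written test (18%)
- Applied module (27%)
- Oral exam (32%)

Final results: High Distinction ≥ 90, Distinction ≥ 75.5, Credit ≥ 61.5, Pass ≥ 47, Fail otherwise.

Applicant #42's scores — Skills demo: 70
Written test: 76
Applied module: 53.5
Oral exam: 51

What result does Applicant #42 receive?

Pass

Weighted total:
  Skills demo 70 × 0.23 = 16.1
  Written test 76 × 0.18 = 13.68
  Applied module 53.5 × 0.27 = 14.445
  Oral exam 51 × 0.32 = 16.32
Sum = 60.545
60.545 is ≥ 47 and < 61.5 → Pass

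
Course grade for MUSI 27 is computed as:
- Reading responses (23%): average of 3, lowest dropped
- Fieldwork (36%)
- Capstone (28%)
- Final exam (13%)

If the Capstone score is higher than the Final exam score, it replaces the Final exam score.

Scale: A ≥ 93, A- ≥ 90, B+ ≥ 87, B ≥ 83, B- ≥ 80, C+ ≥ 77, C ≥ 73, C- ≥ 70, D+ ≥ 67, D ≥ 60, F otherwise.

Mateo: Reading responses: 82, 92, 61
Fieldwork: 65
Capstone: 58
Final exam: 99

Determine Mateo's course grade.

C-

Reading responses: drop 61 → average of remaining 2 = 174/2 = 87
Capstone (58) ≤ Final exam (99), so Final exam stays at 99.
Weighted total:
  Reading responses 87 × 0.23 = 20.01
  Fieldwork 65 × 0.36 = 23.4
  Capstone 58 × 0.28 = 16.24
  Final exam 99 × 0.13 = 12.87
Sum = 72.52
72.52 is ≥ 70 and < 73 → C-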